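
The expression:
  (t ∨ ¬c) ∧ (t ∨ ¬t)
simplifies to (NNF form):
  t ∨ ¬c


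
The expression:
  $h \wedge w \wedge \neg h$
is never true.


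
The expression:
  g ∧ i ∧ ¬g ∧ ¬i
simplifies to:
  False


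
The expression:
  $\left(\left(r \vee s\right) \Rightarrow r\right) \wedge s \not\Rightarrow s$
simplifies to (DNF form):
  $\text{False}$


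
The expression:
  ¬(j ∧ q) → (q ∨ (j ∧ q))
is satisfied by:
  {q: True}


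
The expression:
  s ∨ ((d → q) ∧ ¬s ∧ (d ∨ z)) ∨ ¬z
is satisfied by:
  {q: True, s: True, z: False, d: False}
  {q: True, s: False, z: False, d: False}
  {s: True, q: False, z: False, d: False}
  {q: False, s: False, z: False, d: False}
  {d: True, q: True, s: True, z: False}
  {d: True, q: True, s: False, z: False}
  {d: True, s: True, q: False, z: False}
  {d: True, s: False, q: False, z: False}
  {q: True, z: True, s: True, d: False}
  {q: True, z: True, s: False, d: False}
  {z: True, s: True, q: False, d: False}
  {z: True, q: False, s: False, d: False}
  {d: True, z: True, q: True, s: True}
  {d: True, z: True, q: True, s: False}
  {d: True, z: True, s: True, q: False}


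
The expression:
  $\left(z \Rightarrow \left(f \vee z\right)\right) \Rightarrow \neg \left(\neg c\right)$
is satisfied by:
  {c: True}


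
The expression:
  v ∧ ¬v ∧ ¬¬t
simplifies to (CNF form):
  False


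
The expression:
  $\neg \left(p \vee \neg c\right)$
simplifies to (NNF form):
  $c \wedge \neg p$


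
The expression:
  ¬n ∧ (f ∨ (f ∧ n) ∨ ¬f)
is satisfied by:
  {n: False}


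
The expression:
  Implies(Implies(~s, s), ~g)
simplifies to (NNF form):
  ~g | ~s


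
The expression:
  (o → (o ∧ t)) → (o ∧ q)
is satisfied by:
  {q: True, o: True, t: False}
  {o: True, t: False, q: False}
  {q: True, t: True, o: True}


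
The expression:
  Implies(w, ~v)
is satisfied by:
  {w: False, v: False}
  {v: True, w: False}
  {w: True, v: False}


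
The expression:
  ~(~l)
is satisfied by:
  {l: True}


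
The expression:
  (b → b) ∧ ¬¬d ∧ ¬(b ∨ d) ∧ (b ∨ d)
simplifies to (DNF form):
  False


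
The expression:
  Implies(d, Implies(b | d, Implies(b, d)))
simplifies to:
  True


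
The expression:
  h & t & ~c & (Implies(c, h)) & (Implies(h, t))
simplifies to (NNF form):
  h & t & ~c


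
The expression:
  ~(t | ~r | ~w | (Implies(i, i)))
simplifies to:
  False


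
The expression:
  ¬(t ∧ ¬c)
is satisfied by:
  {c: True, t: False}
  {t: False, c: False}
  {t: True, c: True}


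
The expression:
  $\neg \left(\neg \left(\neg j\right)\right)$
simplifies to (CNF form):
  $\neg j$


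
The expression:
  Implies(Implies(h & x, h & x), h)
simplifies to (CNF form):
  h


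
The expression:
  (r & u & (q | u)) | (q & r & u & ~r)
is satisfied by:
  {r: True, u: True}


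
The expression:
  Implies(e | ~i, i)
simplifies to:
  i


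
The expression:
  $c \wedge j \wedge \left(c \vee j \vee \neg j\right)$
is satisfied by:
  {c: True, j: True}


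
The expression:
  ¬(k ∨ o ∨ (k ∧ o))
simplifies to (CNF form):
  ¬k ∧ ¬o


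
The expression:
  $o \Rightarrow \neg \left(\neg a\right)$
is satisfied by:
  {a: True, o: False}
  {o: False, a: False}
  {o: True, a: True}


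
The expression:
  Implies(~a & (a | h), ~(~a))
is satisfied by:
  {a: True, h: False}
  {h: False, a: False}
  {h: True, a: True}


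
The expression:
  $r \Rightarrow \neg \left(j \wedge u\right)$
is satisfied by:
  {u: False, r: False, j: False}
  {j: True, u: False, r: False}
  {r: True, u: False, j: False}
  {j: True, r: True, u: False}
  {u: True, j: False, r: False}
  {j: True, u: True, r: False}
  {r: True, u: True, j: False}


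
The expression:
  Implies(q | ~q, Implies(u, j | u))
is always true.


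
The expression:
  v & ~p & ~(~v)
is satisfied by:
  {v: True, p: False}


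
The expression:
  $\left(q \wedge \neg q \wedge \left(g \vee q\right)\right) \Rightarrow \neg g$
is always true.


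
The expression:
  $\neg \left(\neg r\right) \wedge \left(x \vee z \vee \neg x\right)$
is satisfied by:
  {r: True}


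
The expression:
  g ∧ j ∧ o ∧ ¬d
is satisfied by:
  {j: True, o: True, g: True, d: False}


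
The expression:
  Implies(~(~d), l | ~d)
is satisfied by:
  {l: True, d: False}
  {d: False, l: False}
  {d: True, l: True}


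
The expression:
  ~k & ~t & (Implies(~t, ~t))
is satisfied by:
  {t: False, k: False}


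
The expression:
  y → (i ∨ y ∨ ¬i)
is always true.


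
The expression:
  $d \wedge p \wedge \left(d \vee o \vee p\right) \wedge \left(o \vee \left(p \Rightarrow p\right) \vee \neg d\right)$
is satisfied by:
  {p: True, d: True}


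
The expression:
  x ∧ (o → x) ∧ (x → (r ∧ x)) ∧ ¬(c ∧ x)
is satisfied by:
  {r: True, x: True, c: False}


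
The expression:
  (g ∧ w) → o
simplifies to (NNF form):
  o ∨ ¬g ∨ ¬w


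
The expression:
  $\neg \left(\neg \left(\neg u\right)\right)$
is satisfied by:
  {u: False}


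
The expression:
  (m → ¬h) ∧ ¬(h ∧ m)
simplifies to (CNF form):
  ¬h ∨ ¬m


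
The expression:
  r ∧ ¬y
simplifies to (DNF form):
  r ∧ ¬y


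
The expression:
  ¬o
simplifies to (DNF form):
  ¬o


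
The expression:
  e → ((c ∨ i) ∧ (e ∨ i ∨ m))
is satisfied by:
  {i: True, c: True, e: False}
  {i: True, e: False, c: False}
  {c: True, e: False, i: False}
  {c: False, e: False, i: False}
  {i: True, c: True, e: True}
  {i: True, e: True, c: False}
  {c: True, e: True, i: False}


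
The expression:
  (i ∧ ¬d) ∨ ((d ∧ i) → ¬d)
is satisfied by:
  {d: False, i: False}
  {i: True, d: False}
  {d: True, i: False}


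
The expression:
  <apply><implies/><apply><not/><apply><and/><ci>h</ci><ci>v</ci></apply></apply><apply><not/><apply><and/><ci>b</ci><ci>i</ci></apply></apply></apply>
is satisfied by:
  {v: True, h: True, b: False, i: False}
  {v: True, h: False, b: False, i: False}
  {h: True, i: False, v: False, b: False}
  {i: False, h: False, v: False, b: False}
  {i: True, v: True, h: True, b: False}
  {i: True, v: True, h: False, b: False}
  {i: True, h: True, v: False, b: False}
  {i: True, h: False, v: False, b: False}
  {b: True, v: True, h: True, i: False}
  {b: True, v: True, h: False, i: False}
  {b: True, h: True, v: False, i: False}
  {b: True, h: False, v: False, i: False}
  {i: True, b: True, v: True, h: True}


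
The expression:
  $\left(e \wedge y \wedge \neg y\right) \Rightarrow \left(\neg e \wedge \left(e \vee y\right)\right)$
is always true.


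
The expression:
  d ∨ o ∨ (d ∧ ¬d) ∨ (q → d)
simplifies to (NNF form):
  d ∨ o ∨ ¬q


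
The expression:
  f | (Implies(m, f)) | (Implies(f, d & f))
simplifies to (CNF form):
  True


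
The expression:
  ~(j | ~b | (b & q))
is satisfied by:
  {b: True, q: False, j: False}


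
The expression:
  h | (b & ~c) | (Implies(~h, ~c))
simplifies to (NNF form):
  h | ~c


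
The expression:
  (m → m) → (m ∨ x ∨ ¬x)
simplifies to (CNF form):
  True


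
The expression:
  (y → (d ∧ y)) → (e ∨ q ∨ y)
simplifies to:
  e ∨ q ∨ y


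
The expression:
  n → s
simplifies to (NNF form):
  s ∨ ¬n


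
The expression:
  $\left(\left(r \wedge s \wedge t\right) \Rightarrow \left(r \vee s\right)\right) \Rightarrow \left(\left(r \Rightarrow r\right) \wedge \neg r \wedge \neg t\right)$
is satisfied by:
  {r: False, t: False}


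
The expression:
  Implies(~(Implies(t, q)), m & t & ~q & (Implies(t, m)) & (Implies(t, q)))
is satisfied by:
  {q: True, t: False}
  {t: False, q: False}
  {t: True, q: True}


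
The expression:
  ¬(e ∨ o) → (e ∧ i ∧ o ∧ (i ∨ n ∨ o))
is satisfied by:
  {o: True, e: True}
  {o: True, e: False}
  {e: True, o: False}


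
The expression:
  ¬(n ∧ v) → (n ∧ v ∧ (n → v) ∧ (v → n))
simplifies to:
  n ∧ v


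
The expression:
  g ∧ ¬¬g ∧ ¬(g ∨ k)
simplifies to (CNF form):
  False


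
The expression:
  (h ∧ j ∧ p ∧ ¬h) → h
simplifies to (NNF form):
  True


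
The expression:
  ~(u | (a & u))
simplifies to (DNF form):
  ~u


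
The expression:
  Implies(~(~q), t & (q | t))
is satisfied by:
  {t: True, q: False}
  {q: False, t: False}
  {q: True, t: True}


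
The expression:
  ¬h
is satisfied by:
  {h: False}


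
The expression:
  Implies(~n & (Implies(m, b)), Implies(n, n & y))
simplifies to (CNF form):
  True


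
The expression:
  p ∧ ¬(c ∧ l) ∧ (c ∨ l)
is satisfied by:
  {p: True, c: True, l: False}
  {p: True, l: True, c: False}


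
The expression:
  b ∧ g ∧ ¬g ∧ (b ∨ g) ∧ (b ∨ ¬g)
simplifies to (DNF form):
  False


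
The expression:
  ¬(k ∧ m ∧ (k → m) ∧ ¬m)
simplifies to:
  True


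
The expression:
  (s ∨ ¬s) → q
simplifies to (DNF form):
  q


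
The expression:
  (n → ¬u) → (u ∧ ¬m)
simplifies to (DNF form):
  (n ∧ u) ∨ (u ∧ ¬m)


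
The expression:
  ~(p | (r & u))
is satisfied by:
  {p: False, u: False, r: False}
  {r: True, p: False, u: False}
  {u: True, p: False, r: False}


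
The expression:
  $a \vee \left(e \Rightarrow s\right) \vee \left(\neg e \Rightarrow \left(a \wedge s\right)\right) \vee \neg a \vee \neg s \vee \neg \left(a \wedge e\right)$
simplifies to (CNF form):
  $\text{True}$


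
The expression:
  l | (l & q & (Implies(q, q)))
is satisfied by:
  {l: True}


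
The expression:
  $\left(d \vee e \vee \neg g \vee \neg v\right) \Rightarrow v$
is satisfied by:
  {v: True}


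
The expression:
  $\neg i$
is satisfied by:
  {i: False}


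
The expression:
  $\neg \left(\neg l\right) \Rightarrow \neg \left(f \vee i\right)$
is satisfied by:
  {f: False, l: False, i: False}
  {i: True, f: False, l: False}
  {f: True, i: False, l: False}
  {i: True, f: True, l: False}
  {l: True, i: False, f: False}


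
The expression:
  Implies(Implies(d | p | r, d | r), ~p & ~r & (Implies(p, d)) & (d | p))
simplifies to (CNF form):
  ~r & (d | p) & (~d | ~p)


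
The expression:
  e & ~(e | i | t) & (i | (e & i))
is never true.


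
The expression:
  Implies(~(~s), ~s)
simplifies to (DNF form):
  ~s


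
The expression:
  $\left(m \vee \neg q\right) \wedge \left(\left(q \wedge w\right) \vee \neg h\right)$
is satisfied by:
  {m: True, w: True, h: False, q: False}
  {m: True, w: False, h: False, q: False}
  {w: True, m: False, h: False, q: False}
  {m: False, w: False, h: False, q: False}
  {m: True, q: True, w: True, h: False}
  {m: True, q: True, w: False, h: False}
  {m: True, q: True, h: True, w: True}


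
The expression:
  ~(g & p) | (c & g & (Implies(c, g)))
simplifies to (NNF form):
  c | ~g | ~p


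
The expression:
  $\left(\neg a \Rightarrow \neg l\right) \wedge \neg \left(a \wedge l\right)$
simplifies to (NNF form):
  $\neg l$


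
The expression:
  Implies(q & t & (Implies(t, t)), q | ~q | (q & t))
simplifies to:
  True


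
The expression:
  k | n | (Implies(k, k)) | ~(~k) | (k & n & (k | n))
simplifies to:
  True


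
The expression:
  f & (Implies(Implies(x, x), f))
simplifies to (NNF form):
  f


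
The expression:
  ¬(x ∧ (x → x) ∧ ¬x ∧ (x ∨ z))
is always true.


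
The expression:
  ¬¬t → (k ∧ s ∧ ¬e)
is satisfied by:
  {k: True, s: True, e: False, t: False}
  {k: True, s: False, e: False, t: False}
  {s: True, k: False, e: False, t: False}
  {k: False, s: False, e: False, t: False}
  {k: True, e: True, s: True, t: False}
  {k: True, e: True, s: False, t: False}
  {e: True, s: True, k: False, t: False}
  {e: True, k: False, s: False, t: False}
  {k: True, t: True, e: False, s: True}


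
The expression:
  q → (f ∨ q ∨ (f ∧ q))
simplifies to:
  True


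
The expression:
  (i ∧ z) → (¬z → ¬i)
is always true.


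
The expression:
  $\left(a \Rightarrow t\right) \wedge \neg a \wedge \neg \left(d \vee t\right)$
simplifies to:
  $\neg a \wedge \neg d \wedge \neg t$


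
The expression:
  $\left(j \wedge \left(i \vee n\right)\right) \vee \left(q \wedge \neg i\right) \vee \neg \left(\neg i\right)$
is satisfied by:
  {i: True, n: True, q: True, j: True}
  {i: True, n: True, q: True, j: False}
  {i: True, q: True, j: True, n: False}
  {i: True, q: True, j: False, n: False}
  {i: True, n: True, j: True, q: False}
  {i: True, n: True, j: False, q: False}
  {i: True, j: True, q: False, n: False}
  {i: True, j: False, q: False, n: False}
  {n: True, q: True, j: True, i: False}
  {n: True, q: True, j: False, i: False}
  {q: True, j: True, i: False, n: False}
  {q: True, i: False, j: False, n: False}
  {n: True, j: True, i: False, q: False}


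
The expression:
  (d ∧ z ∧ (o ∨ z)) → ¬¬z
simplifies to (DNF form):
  True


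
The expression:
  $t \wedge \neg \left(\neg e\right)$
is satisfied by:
  {t: True, e: True}


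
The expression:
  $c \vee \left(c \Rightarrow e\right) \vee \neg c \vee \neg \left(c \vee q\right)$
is always true.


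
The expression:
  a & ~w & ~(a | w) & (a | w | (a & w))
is never true.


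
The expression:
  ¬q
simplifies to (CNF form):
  ¬q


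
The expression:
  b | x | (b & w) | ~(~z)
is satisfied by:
  {b: True, z: True, x: True}
  {b: True, z: True, x: False}
  {b: True, x: True, z: False}
  {b: True, x: False, z: False}
  {z: True, x: True, b: False}
  {z: True, x: False, b: False}
  {x: True, z: False, b: False}


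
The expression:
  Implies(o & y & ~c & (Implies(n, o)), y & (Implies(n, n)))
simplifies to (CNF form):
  True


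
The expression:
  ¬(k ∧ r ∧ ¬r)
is always true.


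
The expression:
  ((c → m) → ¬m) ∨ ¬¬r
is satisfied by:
  {r: True, m: False}
  {m: False, r: False}
  {m: True, r: True}


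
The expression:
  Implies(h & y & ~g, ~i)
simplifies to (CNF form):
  g | ~h | ~i | ~y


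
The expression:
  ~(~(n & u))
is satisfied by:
  {u: True, n: True}


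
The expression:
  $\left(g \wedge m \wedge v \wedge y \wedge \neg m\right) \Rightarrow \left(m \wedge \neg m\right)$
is always true.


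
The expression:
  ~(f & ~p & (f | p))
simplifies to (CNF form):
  p | ~f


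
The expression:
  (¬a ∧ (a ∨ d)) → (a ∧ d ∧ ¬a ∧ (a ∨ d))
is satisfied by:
  {a: True, d: False}
  {d: False, a: False}
  {d: True, a: True}


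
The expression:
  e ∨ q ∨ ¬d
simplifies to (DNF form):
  e ∨ q ∨ ¬d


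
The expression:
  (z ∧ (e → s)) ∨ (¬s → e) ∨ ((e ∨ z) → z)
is always true.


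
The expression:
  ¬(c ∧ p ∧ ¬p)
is always true.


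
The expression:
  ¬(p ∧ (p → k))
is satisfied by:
  {p: False, k: False}
  {k: True, p: False}
  {p: True, k: False}


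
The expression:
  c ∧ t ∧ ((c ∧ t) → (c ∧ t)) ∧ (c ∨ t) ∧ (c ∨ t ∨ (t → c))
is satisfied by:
  {t: True, c: True}


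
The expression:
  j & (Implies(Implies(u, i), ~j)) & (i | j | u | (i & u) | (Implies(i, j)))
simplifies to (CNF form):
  j & u & ~i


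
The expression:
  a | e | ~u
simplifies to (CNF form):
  a | e | ~u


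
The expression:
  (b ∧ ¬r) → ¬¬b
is always true.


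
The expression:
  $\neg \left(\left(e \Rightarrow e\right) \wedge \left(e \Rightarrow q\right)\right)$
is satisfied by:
  {e: True, q: False}


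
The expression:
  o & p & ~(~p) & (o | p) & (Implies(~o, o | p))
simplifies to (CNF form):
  o & p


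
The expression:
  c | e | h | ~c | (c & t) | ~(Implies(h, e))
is always true.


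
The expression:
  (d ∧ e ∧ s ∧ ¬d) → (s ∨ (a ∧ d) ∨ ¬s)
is always true.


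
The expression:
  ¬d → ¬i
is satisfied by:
  {d: True, i: False}
  {i: False, d: False}
  {i: True, d: True}


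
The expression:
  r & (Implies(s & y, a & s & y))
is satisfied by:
  {r: True, a: True, s: False, y: False}
  {r: True, s: False, y: False, a: False}
  {r: True, a: True, y: True, s: False}
  {r: True, y: True, s: False, a: False}
  {r: True, a: True, s: True, y: False}
  {r: True, s: True, y: False, a: False}
  {r: True, a: True, y: True, s: True}


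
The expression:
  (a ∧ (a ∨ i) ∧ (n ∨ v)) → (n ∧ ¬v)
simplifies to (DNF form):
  ¬a ∨ ¬v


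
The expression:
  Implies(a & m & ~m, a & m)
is always true.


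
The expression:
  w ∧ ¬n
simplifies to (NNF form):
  w ∧ ¬n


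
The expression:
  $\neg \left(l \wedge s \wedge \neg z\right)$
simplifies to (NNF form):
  $z \vee \neg l \vee \neg s$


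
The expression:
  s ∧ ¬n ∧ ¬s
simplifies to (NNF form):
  False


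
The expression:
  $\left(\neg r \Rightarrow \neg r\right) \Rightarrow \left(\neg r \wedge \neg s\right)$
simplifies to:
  $\neg r \wedge \neg s$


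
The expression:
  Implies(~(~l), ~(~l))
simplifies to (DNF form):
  True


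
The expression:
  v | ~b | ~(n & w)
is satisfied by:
  {v: True, w: False, n: False, b: False}
  {b: False, w: False, v: False, n: False}
  {b: True, v: True, w: False, n: False}
  {b: True, w: False, v: False, n: False}
  {n: True, v: True, b: False, w: False}
  {n: True, b: False, w: False, v: False}
  {n: True, b: True, v: True, w: False}
  {n: True, b: True, w: False, v: False}
  {v: True, w: True, n: False, b: False}
  {w: True, n: False, v: False, b: False}
  {b: True, w: True, v: True, n: False}
  {b: True, w: True, n: False, v: False}
  {v: True, w: True, n: True, b: False}
  {w: True, n: True, b: False, v: False}
  {b: True, w: True, n: True, v: True}


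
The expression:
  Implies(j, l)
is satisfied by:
  {l: True, j: False}
  {j: False, l: False}
  {j: True, l: True}


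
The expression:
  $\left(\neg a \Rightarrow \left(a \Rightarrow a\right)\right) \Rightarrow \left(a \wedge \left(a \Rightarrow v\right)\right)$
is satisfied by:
  {a: True, v: True}


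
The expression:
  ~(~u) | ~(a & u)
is always true.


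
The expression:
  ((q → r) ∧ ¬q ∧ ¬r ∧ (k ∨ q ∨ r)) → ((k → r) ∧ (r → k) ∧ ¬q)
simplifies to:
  q ∨ r ∨ ¬k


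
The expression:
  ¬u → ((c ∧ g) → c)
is always true.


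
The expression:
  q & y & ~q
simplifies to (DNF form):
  False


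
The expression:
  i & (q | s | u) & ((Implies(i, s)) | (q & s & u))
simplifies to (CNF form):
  i & s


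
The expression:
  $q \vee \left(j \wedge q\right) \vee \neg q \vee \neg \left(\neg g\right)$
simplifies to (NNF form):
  $\text{True}$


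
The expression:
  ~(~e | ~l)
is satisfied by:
  {e: True, l: True}


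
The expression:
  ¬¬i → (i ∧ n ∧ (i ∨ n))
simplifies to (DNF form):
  n ∨ ¬i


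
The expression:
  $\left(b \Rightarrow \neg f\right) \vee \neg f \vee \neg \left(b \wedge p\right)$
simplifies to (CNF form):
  $\neg b \vee \neg f \vee \neg p$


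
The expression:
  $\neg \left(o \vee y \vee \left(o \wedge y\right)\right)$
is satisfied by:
  {y: False, o: False}


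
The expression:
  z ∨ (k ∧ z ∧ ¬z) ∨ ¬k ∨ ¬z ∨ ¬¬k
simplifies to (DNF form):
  True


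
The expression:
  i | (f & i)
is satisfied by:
  {i: True}


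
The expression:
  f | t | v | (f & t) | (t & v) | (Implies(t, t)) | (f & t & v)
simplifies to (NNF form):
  True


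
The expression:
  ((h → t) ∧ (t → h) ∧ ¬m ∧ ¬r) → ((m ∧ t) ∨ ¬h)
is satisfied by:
  {r: True, m: True, h: False, t: False}
  {r: True, h: False, t: False, m: False}
  {m: True, h: False, t: False, r: False}
  {m: False, h: False, t: False, r: False}
  {r: True, t: True, m: True, h: False}
  {r: True, t: True, m: False, h: False}
  {t: True, m: True, r: False, h: False}
  {t: True, r: False, h: False, m: False}
  {m: True, r: True, h: True, t: False}
  {r: True, h: True, m: False, t: False}
  {m: True, h: True, r: False, t: False}
  {h: True, r: False, t: False, m: False}
  {r: True, t: True, h: True, m: True}
  {r: True, t: True, h: True, m: False}
  {t: True, h: True, m: True, r: False}


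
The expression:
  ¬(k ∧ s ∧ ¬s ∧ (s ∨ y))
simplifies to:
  True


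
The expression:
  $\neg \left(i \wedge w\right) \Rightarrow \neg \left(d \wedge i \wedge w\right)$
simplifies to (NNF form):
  $\text{True}$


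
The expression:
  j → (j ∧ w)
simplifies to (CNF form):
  w ∨ ¬j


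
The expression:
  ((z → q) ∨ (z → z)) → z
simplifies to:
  z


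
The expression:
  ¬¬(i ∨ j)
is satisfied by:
  {i: True, j: True}
  {i: True, j: False}
  {j: True, i: False}


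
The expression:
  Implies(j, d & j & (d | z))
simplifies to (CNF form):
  d | ~j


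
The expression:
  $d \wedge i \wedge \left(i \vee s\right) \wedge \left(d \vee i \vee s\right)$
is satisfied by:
  {i: True, d: True}


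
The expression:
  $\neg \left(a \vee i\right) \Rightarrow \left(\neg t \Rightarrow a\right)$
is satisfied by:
  {i: True, a: True, t: True}
  {i: True, a: True, t: False}
  {i: True, t: True, a: False}
  {i: True, t: False, a: False}
  {a: True, t: True, i: False}
  {a: True, t: False, i: False}
  {t: True, a: False, i: False}


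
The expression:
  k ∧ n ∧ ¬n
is never true.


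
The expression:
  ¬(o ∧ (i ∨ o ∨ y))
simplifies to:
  ¬o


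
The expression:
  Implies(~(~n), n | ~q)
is always true.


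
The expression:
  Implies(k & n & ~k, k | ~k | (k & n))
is always true.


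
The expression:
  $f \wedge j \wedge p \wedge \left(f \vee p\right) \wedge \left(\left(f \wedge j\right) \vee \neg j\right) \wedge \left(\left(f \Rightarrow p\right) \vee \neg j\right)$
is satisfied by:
  {p: True, j: True, f: True}


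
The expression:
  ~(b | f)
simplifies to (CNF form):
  ~b & ~f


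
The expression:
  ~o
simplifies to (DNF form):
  ~o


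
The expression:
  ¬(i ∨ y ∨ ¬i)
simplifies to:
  False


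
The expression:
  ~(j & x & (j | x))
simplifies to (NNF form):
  ~j | ~x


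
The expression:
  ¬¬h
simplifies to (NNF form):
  h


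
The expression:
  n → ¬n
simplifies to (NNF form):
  ¬n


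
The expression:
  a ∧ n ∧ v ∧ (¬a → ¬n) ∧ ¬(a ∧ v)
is never true.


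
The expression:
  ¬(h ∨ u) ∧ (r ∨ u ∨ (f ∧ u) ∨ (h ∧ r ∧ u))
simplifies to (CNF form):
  r ∧ ¬h ∧ ¬u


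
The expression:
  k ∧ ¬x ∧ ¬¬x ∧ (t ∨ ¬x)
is never true.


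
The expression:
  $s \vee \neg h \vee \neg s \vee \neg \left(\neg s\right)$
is always true.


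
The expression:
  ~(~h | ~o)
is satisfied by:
  {h: True, o: True}


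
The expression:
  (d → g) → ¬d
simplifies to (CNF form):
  ¬d ∨ ¬g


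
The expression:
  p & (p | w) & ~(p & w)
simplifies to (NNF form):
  p & ~w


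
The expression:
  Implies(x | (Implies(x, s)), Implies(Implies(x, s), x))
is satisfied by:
  {x: True}


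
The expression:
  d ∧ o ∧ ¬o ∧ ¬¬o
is never true.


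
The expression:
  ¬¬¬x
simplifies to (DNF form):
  ¬x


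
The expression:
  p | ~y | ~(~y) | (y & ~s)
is always true.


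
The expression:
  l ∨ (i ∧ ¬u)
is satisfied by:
  {i: True, l: True, u: False}
  {l: True, u: False, i: False}
  {i: True, l: True, u: True}
  {l: True, u: True, i: False}
  {i: True, u: False, l: False}


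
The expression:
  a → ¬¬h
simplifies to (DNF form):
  h ∨ ¬a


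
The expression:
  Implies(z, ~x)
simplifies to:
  ~x | ~z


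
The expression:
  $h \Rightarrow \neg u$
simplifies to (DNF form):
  $\neg h \vee \neg u$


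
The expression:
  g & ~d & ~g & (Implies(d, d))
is never true.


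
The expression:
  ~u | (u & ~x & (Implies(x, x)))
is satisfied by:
  {u: False, x: False}
  {x: True, u: False}
  {u: True, x: False}


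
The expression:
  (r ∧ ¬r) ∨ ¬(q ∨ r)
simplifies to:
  ¬q ∧ ¬r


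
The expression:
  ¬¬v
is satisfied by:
  {v: True}


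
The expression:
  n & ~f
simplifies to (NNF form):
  n & ~f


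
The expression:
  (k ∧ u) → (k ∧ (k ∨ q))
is always true.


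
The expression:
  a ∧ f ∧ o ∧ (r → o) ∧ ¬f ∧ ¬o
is never true.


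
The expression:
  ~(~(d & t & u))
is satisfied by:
  {t: True, u: True, d: True}


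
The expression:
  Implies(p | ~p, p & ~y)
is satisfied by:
  {p: True, y: False}


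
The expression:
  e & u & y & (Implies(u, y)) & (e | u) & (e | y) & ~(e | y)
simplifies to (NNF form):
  False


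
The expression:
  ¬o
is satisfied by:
  {o: False}


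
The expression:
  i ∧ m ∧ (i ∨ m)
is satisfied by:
  {m: True, i: True}


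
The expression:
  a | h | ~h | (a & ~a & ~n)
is always true.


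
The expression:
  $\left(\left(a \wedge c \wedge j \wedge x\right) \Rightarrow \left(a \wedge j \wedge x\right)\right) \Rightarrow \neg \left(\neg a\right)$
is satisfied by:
  {a: True}


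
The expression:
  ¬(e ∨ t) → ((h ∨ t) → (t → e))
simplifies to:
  True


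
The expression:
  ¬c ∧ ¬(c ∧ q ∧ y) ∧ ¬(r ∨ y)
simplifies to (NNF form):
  ¬c ∧ ¬r ∧ ¬y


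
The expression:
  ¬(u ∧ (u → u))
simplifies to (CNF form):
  ¬u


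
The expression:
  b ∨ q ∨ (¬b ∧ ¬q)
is always true.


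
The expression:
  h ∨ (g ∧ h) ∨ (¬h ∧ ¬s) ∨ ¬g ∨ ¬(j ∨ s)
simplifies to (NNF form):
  h ∨ ¬g ∨ ¬s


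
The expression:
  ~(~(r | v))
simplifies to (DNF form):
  r | v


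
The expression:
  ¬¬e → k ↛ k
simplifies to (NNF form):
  ¬e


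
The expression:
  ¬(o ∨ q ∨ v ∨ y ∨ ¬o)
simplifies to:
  False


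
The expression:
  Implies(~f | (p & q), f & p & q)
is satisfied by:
  {f: True}


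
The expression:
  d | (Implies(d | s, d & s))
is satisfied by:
  {d: True, s: False}
  {s: False, d: False}
  {s: True, d: True}


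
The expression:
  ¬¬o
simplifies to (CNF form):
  o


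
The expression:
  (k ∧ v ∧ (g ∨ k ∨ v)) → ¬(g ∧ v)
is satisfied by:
  {g: False, k: False, v: False}
  {v: True, g: False, k: False}
  {k: True, g: False, v: False}
  {v: True, k: True, g: False}
  {g: True, v: False, k: False}
  {v: True, g: True, k: False}
  {k: True, g: True, v: False}


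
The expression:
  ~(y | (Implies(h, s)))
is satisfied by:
  {h: True, y: False, s: False}


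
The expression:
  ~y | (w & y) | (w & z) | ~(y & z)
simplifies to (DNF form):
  w | ~y | ~z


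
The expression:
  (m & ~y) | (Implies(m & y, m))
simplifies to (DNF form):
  True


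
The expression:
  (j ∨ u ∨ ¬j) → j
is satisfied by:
  {j: True}


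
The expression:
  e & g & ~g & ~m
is never true.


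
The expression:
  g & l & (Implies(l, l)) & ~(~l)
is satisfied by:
  {g: True, l: True}


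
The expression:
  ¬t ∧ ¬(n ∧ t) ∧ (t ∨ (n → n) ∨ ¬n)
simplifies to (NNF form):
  ¬t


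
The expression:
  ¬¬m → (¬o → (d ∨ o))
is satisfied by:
  {d: True, o: True, m: False}
  {d: True, m: False, o: False}
  {o: True, m: False, d: False}
  {o: False, m: False, d: False}
  {d: True, o: True, m: True}
  {d: True, m: True, o: False}
  {o: True, m: True, d: False}


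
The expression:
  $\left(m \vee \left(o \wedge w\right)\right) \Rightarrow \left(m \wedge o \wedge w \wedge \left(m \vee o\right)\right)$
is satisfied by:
  {w: False, m: False, o: False}
  {o: True, w: False, m: False}
  {w: True, o: False, m: False}
  {m: True, o: True, w: True}


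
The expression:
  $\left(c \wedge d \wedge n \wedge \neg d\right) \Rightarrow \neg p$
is always true.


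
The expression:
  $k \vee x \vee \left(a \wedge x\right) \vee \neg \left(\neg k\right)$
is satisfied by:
  {x: True, k: True}
  {x: True, k: False}
  {k: True, x: False}


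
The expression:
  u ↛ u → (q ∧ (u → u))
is always true.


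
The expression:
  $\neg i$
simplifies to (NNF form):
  $\neg i$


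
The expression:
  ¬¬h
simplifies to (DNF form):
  h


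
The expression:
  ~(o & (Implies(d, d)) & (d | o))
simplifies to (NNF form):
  ~o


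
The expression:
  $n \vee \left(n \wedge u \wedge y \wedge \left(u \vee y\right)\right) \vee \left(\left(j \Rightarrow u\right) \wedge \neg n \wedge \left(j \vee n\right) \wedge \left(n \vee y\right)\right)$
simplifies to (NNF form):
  $n \vee \left(j \wedge u \wedge y\right)$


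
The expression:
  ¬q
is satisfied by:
  {q: False}


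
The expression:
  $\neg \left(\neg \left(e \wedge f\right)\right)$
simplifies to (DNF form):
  $e \wedge f$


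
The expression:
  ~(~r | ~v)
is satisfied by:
  {r: True, v: True}


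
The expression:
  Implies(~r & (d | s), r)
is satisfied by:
  {r: True, s: False, d: False}
  {r: True, d: True, s: False}
  {r: True, s: True, d: False}
  {r: True, d: True, s: True}
  {d: False, s: False, r: False}


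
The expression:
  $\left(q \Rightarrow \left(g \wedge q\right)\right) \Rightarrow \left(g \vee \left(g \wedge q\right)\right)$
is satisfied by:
  {q: True, g: True}
  {q: True, g: False}
  {g: True, q: False}


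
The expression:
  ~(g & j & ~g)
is always true.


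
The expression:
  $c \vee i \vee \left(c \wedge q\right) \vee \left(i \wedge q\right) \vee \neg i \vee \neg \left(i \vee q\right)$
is always true.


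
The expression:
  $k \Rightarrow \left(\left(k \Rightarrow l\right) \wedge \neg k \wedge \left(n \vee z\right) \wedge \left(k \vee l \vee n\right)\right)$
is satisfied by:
  {k: False}


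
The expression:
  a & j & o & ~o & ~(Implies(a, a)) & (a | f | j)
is never true.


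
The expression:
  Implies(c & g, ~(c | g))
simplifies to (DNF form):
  ~c | ~g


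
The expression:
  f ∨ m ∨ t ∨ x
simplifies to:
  f ∨ m ∨ t ∨ x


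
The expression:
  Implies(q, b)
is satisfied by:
  {b: True, q: False}
  {q: False, b: False}
  {q: True, b: True}


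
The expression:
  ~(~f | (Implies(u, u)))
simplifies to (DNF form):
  False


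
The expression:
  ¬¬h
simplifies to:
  h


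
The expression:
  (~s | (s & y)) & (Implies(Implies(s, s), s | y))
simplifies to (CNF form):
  y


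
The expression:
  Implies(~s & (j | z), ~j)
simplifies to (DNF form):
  s | ~j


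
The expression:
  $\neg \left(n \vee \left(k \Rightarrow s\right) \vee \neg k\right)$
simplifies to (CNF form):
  $k \wedge \neg n \wedge \neg s$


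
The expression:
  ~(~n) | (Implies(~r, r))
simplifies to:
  n | r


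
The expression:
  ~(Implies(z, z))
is never true.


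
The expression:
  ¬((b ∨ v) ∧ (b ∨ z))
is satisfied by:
  {v: False, b: False, z: False}
  {z: True, v: False, b: False}
  {v: True, z: False, b: False}


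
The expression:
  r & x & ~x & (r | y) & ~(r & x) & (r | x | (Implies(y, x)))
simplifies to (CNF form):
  False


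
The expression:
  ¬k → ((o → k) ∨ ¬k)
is always true.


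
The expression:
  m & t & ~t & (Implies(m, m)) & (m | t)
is never true.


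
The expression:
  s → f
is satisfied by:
  {f: True, s: False}
  {s: False, f: False}
  {s: True, f: True}


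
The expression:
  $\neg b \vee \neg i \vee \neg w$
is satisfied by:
  {w: False, b: False, i: False}
  {i: True, w: False, b: False}
  {b: True, w: False, i: False}
  {i: True, b: True, w: False}
  {w: True, i: False, b: False}
  {i: True, w: True, b: False}
  {b: True, w: True, i: False}


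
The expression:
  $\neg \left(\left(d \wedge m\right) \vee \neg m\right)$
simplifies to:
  $m \wedge \neg d$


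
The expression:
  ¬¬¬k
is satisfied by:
  {k: False}


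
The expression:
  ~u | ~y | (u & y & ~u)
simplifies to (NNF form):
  ~u | ~y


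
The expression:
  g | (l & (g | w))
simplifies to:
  g | (l & w)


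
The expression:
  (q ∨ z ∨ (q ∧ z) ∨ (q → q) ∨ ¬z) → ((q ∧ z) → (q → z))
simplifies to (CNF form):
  True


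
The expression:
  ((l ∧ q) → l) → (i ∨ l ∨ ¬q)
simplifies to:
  i ∨ l ∨ ¬q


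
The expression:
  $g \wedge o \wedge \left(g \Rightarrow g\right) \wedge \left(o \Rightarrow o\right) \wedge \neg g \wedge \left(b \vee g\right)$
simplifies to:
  $\text{False}$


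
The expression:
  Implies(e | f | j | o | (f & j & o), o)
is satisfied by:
  {o: True, e: False, f: False, j: False}
  {j: True, o: True, e: False, f: False}
  {o: True, f: True, e: False, j: False}
  {j: True, o: True, f: True, e: False}
  {o: True, e: True, f: False, j: False}
  {o: True, j: True, e: True, f: False}
  {o: True, f: True, e: True, j: False}
  {j: True, o: True, f: True, e: True}
  {j: False, e: False, f: False, o: False}


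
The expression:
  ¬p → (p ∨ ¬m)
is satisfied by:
  {p: True, m: False}
  {m: False, p: False}
  {m: True, p: True}


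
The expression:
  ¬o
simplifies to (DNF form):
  ¬o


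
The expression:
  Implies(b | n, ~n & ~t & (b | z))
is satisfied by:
  {n: False, t: False, b: False}
  {b: True, n: False, t: False}
  {t: True, n: False, b: False}


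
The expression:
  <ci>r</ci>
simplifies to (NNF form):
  <ci>r</ci>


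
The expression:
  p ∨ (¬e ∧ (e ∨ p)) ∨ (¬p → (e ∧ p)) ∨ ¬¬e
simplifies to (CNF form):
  e ∨ p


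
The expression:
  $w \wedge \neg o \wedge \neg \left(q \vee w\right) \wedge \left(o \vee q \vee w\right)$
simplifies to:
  $\text{False}$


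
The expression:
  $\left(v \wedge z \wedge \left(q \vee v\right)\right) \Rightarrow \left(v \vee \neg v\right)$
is always true.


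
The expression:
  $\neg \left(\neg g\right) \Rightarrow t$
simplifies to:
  $t \vee \neg g$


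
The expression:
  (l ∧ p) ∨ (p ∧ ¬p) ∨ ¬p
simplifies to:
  l ∨ ¬p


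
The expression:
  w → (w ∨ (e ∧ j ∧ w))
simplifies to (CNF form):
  True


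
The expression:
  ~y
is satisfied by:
  {y: False}


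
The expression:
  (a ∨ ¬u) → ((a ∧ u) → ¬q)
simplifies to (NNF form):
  ¬a ∨ ¬q ∨ ¬u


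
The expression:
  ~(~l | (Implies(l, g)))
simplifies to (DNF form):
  l & ~g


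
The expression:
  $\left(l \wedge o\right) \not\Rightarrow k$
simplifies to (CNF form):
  $l \wedge o \wedge \neg k$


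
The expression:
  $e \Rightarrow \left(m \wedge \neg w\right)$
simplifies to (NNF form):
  $\left(m \wedge \neg w\right) \vee \neg e$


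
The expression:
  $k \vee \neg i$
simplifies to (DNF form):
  $k \vee \neg i$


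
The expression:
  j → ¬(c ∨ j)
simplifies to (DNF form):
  ¬j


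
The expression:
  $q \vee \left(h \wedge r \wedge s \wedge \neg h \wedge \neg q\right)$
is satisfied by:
  {q: True}


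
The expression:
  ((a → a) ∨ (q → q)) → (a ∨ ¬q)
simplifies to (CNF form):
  a ∨ ¬q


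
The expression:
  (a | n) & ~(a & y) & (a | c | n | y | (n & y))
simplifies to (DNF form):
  (a & ~y) | (n & ~a)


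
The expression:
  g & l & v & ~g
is never true.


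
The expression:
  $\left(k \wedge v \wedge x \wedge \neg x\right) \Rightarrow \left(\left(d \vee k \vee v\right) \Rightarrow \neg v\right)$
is always true.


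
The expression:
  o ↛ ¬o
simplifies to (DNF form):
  o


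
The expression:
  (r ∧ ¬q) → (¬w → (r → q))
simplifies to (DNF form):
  q ∨ w ∨ ¬r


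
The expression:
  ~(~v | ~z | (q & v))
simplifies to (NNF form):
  v & z & ~q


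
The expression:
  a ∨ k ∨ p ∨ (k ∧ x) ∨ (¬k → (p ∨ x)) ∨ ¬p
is always true.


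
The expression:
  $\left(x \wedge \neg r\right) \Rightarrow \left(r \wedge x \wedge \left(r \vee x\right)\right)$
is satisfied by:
  {r: True, x: False}
  {x: False, r: False}
  {x: True, r: True}


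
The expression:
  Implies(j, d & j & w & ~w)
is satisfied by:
  {j: False}


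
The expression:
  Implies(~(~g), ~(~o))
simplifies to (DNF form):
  o | ~g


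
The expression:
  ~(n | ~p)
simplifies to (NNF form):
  p & ~n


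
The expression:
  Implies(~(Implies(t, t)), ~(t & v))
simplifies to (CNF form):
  True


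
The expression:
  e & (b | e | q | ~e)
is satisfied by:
  {e: True}


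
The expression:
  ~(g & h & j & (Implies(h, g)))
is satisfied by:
  {h: False, g: False, j: False}
  {j: True, h: False, g: False}
  {g: True, h: False, j: False}
  {j: True, g: True, h: False}
  {h: True, j: False, g: False}
  {j: True, h: True, g: False}
  {g: True, h: True, j: False}


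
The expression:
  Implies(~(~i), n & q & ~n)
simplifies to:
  ~i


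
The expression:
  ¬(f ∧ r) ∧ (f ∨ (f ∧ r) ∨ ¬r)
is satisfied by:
  {r: False}


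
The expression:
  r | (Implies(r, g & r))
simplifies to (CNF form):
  True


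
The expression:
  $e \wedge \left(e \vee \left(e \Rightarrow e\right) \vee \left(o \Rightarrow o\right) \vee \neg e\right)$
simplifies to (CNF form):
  $e$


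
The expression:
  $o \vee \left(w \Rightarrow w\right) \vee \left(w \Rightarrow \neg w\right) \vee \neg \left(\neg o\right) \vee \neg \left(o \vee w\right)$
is always true.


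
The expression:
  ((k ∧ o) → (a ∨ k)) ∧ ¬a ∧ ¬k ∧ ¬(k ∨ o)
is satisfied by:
  {o: False, k: False, a: False}


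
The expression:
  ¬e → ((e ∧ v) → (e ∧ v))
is always true.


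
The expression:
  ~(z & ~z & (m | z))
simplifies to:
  True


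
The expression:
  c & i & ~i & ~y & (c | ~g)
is never true.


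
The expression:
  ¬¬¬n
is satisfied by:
  {n: False}


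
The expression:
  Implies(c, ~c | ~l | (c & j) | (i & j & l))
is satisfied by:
  {j: True, l: False, c: False}
  {l: False, c: False, j: False}
  {j: True, c: True, l: False}
  {c: True, l: False, j: False}
  {j: True, l: True, c: False}
  {l: True, j: False, c: False}
  {j: True, c: True, l: True}


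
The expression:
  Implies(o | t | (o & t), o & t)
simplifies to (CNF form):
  (o | ~o) & (o | ~t) & (t | ~o) & (t | ~t)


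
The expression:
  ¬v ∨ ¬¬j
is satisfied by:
  {j: True, v: False}
  {v: False, j: False}
  {v: True, j: True}


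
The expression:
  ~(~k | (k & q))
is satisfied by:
  {k: True, q: False}


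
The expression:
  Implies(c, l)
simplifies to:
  l | ~c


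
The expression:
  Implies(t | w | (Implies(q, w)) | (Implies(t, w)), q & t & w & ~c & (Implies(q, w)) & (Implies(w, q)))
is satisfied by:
  {t: True, w: True, q: True, c: False}


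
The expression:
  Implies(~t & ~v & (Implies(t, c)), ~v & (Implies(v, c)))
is always true.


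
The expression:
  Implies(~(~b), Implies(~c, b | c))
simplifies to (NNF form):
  True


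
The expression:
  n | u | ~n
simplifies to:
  True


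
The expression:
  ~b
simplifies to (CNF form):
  ~b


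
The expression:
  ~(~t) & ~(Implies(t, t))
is never true.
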